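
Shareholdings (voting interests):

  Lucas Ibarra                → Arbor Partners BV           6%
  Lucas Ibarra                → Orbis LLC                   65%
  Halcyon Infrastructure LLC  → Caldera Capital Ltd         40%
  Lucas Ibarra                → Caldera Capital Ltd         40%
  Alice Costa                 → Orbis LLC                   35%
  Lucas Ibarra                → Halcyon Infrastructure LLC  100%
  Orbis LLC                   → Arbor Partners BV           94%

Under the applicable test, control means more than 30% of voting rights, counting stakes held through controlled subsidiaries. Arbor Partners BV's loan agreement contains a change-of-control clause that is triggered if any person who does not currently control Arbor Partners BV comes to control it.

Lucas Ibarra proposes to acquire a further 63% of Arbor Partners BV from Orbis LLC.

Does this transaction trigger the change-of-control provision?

The purchase adds only to Lucas's holdings (Orbis's stake shrinks), so Lucas is the only person who could newly come to control Arbor.
Lucas holds 65% of Orbis, so Lucas controls Orbis.
Lucas and Orbis together hold 6% + 94% = 100% of Arbor, so Lucas controls Arbor.
So Lucas already controls Arbor before the transaction.
After the purchase, Lucas's direct stake in Arbor rises to 6% + 63% = 69%, and Orbis's stake falls to 31%.
Lucas controlled Arbor already, so this is not a new person acquiring control; every other person's position is unchanged or reduced.
No new person acquires control, so the clause is not triggered.

No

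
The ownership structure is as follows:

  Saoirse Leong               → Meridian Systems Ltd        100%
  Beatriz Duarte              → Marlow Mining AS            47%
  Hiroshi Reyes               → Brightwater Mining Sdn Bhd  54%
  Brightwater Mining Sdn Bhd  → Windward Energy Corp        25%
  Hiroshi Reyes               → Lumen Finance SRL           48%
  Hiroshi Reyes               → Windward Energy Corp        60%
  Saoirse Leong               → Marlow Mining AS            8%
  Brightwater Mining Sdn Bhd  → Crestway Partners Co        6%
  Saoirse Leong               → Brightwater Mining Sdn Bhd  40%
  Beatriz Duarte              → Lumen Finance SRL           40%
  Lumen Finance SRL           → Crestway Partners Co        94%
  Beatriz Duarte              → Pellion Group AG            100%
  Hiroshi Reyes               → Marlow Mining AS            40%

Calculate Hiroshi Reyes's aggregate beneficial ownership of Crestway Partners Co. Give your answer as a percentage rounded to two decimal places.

Hiroshi reaches Crestway along 2 paths.
Via Lumen: 48% × 94% = 45.12%.
Via Brightwater: 54% × 6% = 3.24%.
Total: 45.12% + 3.24% = 48.36%.

48.36%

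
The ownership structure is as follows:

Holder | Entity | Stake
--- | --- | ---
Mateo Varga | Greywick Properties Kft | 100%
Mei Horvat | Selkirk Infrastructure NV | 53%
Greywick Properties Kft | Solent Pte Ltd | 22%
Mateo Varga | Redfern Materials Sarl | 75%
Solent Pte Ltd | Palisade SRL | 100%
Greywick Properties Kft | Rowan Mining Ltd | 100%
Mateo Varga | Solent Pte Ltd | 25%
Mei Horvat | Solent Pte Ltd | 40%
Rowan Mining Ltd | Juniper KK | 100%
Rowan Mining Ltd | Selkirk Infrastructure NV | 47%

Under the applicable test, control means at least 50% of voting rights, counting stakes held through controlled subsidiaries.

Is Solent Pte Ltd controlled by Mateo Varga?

No

Mateo holds 100% of Greywick, so Mateo controls Greywick.
Greywick holds 100% of Rowan, so Mateo controls Rowan.
Rowan holds 100% of Juniper, so Mateo controls Juniper.
Mateo holds 75% of Redfern, so Mateo controls Redfern.
In Solent, Mateo's side holds only 22% + 25% = 47%, not ≥ 50%.
So Mateo does not control Solent.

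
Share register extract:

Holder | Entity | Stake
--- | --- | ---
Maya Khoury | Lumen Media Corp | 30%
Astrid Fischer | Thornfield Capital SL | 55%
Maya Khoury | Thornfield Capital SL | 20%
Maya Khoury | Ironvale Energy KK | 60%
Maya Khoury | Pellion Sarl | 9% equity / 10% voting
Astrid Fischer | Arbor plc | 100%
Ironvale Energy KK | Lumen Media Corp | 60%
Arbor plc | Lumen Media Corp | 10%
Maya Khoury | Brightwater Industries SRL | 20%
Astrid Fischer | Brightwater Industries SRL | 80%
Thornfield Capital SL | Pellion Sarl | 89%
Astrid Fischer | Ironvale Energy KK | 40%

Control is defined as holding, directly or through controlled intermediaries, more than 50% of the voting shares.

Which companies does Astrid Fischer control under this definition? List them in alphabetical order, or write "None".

Astrid holds 100% of Arbor, so Astrid controls Arbor.
Astrid holds 55% of Thornfield, so Astrid controls Thornfield.
Thornfield holds 89% of Pellion, so Astrid controls Pellion.
Astrid holds 80% of Brightwater, so Astrid controls Brightwater.
No other company's threshold is met.

Arbor plc, Brightwater Industries SRL, Pellion Sarl, Thornfield Capital SL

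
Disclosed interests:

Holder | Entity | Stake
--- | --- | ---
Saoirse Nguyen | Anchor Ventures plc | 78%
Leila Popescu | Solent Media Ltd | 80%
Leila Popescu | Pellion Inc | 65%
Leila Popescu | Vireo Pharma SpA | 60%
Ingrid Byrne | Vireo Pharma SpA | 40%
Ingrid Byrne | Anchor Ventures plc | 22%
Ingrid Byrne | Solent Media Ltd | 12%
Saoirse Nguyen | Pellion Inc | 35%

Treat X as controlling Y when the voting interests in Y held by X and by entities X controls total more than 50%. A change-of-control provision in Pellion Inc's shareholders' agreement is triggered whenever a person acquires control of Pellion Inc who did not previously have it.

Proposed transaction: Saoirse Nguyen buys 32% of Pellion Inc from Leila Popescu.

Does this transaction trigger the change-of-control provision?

Yes

The purchase adds only to Saoirse's holdings (Leila's stake shrinks), so Saoirse is the only person who could newly come to control Pellion.
Saoirse holds 78% of Anchor, so Saoirse controls Anchor.
In Pellion, Saoirse's side holds only 35%, not > 50%.
So before the transaction, Saoirse does not control Pellion.
After the purchase, Saoirse's direct stake in Pellion rises to 35% + 32% = 67%, and Leila's stake falls to 33%.
Saoirse holds 67% of Pellion, so Saoirse controls Pellion.
Saoirse did not control Pellion before and does after, so the clause is triggered.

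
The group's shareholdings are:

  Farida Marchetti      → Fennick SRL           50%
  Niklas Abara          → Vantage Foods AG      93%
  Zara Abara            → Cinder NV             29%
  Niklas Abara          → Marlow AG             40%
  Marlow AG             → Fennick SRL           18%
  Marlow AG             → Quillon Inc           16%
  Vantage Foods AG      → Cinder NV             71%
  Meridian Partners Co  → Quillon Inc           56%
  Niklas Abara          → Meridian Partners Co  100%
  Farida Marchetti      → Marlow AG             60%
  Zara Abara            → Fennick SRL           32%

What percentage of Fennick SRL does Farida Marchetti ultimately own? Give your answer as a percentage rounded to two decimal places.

60.80%

Farida reaches Fennick along 2 paths.
Via Marlow: 60% × 18% = 10.8%.
Direct stake: 50% = 50%.
Total: 10.8% + 50% = 60.8%.
Rounded: 60.80%.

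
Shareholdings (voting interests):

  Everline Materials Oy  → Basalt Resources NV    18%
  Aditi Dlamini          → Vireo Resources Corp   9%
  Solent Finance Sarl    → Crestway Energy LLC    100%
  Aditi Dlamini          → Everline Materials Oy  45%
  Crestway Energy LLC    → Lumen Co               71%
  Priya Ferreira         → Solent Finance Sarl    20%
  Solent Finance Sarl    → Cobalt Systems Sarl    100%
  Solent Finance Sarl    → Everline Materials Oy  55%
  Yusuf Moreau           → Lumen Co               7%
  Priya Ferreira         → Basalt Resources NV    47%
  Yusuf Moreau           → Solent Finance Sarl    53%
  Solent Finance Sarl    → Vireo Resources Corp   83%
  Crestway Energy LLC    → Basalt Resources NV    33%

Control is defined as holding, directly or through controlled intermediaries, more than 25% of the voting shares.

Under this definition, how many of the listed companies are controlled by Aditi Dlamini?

Aditi holds 45% of Everline, so Aditi controls Everline.
No other company's threshold is met.
Aditi controls 1 company.

1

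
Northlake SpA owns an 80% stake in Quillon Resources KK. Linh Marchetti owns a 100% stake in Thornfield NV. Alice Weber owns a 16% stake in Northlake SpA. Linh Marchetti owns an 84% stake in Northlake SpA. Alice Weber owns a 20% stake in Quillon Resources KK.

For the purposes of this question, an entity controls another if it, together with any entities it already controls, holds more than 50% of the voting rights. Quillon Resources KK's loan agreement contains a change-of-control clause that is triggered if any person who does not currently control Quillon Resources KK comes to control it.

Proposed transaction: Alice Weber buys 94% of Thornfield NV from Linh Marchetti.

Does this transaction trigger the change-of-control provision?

The purchase adds only to Alice's holdings (Linh's stake shrinks), so Alice is the only person who could newly come to control Quillon.
Alice's largest direct stake is 20% in Quillon, which does not meet the threshold, so Alice controls no company.
In Quillon, Alice's side holds only 20%, not > 50%.
So before the transaction, Alice does not control Quillon.
After the purchase, Alice holds 94% of Thornfield directly, and Linh's stake falls to 6%.
Alice holds 94% of Thornfield, so Alice controls Thornfield.
After the transaction, Alice's side holds 20% of Quillon, not > 50%, so Alice still does not control Quillon.
No new person acquires control, so the clause is not triggered.

No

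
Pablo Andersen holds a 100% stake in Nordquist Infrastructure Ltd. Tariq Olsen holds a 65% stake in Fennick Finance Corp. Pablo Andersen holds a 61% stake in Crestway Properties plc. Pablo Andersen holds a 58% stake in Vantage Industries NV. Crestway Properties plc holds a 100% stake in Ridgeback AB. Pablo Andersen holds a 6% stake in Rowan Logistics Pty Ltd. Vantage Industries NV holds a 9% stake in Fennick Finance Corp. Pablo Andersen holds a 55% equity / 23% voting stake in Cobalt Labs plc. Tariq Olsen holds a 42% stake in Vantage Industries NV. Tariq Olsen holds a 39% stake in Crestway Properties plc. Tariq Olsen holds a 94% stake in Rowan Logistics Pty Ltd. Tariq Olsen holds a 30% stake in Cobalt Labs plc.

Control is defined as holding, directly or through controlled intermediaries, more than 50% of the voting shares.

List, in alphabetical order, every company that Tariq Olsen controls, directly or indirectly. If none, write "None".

Tariq holds 94% of Rowan, so Tariq controls Rowan.
Tariq holds 65% of Fennick, so Tariq controls Fennick.
No other company's threshold is met.

Fennick Finance Corp, Rowan Logistics Pty Ltd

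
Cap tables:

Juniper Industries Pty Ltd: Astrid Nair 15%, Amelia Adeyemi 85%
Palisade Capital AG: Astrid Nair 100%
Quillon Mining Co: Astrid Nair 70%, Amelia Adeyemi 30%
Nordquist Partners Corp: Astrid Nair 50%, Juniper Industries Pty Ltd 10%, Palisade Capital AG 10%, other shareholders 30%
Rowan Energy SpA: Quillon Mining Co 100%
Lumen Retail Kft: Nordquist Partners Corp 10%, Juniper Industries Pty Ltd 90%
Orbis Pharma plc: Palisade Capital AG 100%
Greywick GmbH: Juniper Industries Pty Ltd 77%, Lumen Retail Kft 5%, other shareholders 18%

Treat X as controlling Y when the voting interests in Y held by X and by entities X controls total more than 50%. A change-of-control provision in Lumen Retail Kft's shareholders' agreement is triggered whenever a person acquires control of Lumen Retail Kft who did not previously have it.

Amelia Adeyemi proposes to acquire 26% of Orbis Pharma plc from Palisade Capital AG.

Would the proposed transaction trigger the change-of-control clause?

No

The purchase adds only to Amelia's holdings (Palisade's stake shrinks), so Amelia is the only person who could newly come to control Lumen.
Amelia holds 85% of Juniper, so Amelia controls Juniper.
Juniper holds 90% of Lumen, so Amelia controls Lumen.
So Amelia already controls Lumen before the transaction.
After the purchase, Amelia holds 26% of Orbis directly, and Palisade's stake falls to 74%.
Amelia controlled Lumen already, so this is not a new person acquiring control; every other person's position is unchanged or reduced.
No new person acquires control, so the clause is not triggered.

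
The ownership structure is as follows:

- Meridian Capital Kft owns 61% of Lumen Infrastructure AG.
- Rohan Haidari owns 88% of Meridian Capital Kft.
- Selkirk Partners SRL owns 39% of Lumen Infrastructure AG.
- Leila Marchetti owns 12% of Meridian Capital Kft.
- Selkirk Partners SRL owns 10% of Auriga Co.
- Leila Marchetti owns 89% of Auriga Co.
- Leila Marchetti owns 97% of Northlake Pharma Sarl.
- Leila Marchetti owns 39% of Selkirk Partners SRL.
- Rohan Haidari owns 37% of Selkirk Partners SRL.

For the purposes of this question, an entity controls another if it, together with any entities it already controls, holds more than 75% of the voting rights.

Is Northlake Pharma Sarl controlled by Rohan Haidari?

No

Rohan holds 88% of Meridian, so Rohan controls Meridian.
Neither Rohan nor any entity Rohan controls holds any voting interest in Northlake.
So Rohan does not control Northlake.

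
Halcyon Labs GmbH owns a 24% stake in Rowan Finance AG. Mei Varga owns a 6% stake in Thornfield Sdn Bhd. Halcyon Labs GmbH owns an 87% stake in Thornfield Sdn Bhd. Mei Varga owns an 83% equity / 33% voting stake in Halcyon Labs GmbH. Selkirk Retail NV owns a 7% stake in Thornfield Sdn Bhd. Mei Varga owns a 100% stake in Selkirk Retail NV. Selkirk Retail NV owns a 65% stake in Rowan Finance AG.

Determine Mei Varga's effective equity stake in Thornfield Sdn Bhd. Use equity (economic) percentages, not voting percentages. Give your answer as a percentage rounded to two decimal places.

Mei reaches Thornfield along 3 paths.
Via Selkirk: 100% × 7% = 7%.
Direct stake: 6% = 6%.
Via Halcyon: 83% × 87% = 72.21%.
Total: 7% + 6% + 72.21% = 85.21%.

85.21%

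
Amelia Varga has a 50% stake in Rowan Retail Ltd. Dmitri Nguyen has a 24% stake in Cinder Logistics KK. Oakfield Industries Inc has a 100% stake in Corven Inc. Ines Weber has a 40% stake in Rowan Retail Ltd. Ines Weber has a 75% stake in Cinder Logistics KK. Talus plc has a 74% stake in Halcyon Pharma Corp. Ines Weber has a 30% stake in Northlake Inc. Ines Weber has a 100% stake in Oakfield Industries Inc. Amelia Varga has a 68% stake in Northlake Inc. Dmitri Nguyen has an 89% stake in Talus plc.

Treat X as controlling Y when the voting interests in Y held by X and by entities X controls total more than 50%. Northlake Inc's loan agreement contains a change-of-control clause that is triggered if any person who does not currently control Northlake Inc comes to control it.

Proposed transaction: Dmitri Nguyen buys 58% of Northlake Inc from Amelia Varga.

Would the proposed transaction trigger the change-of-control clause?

The purchase adds only to Dmitri's holdings (Amelia's stake shrinks), so Dmitri is the only person who could newly come to control Northlake.
Dmitri holds 89% of Talus, so Dmitri controls Talus.
Talus holds 74% of Halcyon, so Dmitri controls Halcyon.
Neither Dmitri nor any entity Dmitri controls holds any voting interest in Northlake.
So before the transaction, Dmitri does not control Northlake.
After the purchase, Dmitri holds 58% of Northlake directly, and Amelia's stake falls to 10%.
Dmitri holds 58% of Northlake, so Dmitri controls Northlake.
Dmitri did not control Northlake before and does after, so the clause is triggered.

Yes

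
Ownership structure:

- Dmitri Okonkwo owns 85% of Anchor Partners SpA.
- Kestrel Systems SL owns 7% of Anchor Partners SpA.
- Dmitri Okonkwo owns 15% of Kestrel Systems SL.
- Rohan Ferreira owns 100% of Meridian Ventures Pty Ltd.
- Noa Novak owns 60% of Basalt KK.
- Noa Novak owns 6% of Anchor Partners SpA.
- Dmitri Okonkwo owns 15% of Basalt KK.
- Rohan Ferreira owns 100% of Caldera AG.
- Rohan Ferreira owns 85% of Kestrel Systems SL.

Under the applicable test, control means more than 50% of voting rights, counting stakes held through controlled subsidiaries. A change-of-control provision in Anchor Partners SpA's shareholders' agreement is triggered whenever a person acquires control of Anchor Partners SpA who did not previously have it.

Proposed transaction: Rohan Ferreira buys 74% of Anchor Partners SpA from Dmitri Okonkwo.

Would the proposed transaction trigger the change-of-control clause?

The purchase adds only to Rohan's holdings (Dmitri's stake shrinks), so Rohan is the only person who could newly come to control Anchor.
Rohan holds 85% of Kestrel, so Rohan controls Kestrel.
Rohan holds 100% of Meridian, so Rohan controls Meridian.
Rohan holds 100% of Caldera, so Rohan controls Caldera.
In Anchor, Rohan's side holds only 7%, not > 50%.
So before the transaction, Rohan does not control Anchor.
After the purchase, Rohan holds 74% of Anchor directly, and Dmitri's stake falls to 11%.
Kestrel and Rohan together hold 7% + 74% = 81% of Anchor, so Rohan controls Anchor.
Rohan did not control Anchor before and does after, so the clause is triggered.

Yes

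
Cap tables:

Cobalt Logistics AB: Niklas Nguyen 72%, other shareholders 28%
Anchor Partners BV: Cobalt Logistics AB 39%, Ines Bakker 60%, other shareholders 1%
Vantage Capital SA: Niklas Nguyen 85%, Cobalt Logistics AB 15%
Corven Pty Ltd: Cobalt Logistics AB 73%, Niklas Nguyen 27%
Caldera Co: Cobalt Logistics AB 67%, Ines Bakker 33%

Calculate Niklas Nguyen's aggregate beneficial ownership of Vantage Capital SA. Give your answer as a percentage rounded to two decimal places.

Niklas reaches Vantage along 2 paths.
Direct stake: 85% = 85%.
Via Cobalt: 72% × 15% = 10.8%.
Total: 85% + 10.8% = 95.8%.
Rounded: 95.80%.

95.80%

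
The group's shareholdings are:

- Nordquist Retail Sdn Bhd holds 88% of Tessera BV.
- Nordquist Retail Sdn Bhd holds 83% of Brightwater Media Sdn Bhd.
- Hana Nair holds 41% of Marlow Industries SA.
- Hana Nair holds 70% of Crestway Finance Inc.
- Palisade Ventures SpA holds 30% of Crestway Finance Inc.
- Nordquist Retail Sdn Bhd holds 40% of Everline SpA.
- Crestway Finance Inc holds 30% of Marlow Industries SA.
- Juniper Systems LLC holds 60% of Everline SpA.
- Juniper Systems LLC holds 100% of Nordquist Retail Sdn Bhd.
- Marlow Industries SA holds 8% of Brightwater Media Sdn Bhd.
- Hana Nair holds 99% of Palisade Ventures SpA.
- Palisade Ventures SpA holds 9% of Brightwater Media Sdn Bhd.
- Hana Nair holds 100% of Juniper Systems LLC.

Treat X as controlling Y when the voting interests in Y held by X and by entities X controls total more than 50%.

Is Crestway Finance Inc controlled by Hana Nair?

Yes

Hana holds 99% of Palisade, so Hana controls Palisade.
Palisade and Hana together hold 30% + 70% = 100% of Crestway, so Hana controls Crestway.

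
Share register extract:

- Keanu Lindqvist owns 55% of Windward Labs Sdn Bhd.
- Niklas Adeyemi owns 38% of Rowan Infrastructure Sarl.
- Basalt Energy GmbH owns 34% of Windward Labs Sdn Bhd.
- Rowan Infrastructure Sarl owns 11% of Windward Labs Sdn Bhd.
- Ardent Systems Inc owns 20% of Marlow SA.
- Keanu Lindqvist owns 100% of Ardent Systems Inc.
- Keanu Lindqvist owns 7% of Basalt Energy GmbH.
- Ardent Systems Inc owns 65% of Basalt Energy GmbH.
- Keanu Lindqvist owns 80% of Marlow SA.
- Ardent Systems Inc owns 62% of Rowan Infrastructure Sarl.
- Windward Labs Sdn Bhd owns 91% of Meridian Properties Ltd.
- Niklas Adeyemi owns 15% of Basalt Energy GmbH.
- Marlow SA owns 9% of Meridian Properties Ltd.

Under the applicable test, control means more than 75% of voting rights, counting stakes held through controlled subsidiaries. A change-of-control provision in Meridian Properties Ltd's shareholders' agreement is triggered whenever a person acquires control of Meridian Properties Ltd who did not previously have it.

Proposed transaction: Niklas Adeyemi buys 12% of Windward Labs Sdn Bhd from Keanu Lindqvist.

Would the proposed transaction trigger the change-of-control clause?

No

The purchase adds only to Niklas's holdings (Keanu's stake shrinks), so Niklas is the only person who could newly come to control Meridian.
Niklas's largest direct stake is 38% in Rowan, which does not meet the threshold, so Niklas controls no company.
Neither Niklas nor any entity Niklas controls holds any voting interest in Meridian.
So before the transaction, Niklas does not control Meridian.
After the purchase, Niklas holds 12% of Windward directly, and Keanu's stake falls to 43%.
Niklas's side now holds 12% of Windward, not > 75%, so Niklas still does not control Windward.
After the transaction, neither Niklas nor any entity Niklas controls holds a voting interest in Meridian, so Niklas still does not control it.
No new person acquires control, so the clause is not triggered.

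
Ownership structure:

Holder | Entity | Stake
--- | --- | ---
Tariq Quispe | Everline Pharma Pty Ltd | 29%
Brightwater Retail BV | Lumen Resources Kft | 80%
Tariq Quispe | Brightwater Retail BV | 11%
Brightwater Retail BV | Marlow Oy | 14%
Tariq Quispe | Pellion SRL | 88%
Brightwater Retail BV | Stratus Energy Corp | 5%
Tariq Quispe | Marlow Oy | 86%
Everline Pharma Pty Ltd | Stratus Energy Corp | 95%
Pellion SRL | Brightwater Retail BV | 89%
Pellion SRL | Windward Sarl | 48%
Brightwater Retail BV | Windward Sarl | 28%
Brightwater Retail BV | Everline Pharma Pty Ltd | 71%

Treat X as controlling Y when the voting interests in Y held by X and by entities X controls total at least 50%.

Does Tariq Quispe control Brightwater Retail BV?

Tariq holds 88% of Pellion, so Tariq controls Pellion.
Pellion and Tariq together hold 89% + 11% = 100% of Brightwater, so Tariq controls Brightwater.

Yes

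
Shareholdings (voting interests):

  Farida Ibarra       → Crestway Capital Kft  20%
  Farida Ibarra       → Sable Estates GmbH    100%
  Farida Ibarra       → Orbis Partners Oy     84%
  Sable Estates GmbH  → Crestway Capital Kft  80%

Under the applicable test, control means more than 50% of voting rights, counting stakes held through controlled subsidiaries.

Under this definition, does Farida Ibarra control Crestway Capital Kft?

Farida holds 100% of Sable, so Farida controls Sable.
Farida and Sable together hold 20% + 80% = 100% of Crestway, so Farida controls Crestway.

Yes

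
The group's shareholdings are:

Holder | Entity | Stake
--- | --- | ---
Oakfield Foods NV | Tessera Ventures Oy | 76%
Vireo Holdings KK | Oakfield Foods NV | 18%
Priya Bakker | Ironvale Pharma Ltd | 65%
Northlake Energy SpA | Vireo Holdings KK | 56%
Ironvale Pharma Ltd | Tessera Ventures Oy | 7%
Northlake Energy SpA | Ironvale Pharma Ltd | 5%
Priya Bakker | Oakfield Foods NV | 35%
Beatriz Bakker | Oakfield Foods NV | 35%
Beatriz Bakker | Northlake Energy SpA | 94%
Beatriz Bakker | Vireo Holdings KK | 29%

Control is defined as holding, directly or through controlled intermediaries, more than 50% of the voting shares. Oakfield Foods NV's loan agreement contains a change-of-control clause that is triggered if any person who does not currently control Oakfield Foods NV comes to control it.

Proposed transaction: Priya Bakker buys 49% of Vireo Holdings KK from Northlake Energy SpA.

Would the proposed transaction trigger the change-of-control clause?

No

The purchase adds only to Priya's holdings (Northlake's stake shrinks), so Priya is the only person who could newly come to control Oakfield.
Priya holds 65% of Ironvale, so Priya controls Ironvale.
In Oakfield, Priya's side holds only 35%, not > 50%.
So before the transaction, Priya does not control Oakfield.
After the purchase, Priya holds 49% of Vireo directly, and Northlake's stake falls to 7%.
Priya's side now holds 49% of Vireo, not > 50%, so Priya still does not control Vireo.
After the transaction, Priya's side holds 35% of Oakfield, not > 50%, so Priya still does not control Oakfield.
No new person acquires control, so the clause is not triggered.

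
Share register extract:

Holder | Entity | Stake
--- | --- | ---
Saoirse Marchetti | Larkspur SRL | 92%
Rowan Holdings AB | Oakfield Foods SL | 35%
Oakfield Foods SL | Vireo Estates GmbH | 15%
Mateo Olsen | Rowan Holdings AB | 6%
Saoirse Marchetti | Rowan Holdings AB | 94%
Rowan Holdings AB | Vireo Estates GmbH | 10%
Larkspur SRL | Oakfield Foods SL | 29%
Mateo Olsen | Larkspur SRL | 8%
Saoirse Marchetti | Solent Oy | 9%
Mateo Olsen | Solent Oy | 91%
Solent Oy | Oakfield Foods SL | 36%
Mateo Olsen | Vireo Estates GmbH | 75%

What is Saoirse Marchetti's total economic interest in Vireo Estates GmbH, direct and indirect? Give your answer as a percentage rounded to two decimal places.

Saoirse reaches Vireo along 4 paths.
Via Larkspur → Oakfield: 92% × 29% × 15% = 4.002%.
Via Solent → Oakfield: 9% × 36% × 15% = 0.486%.
Via Rowan → Oakfield: 94% × 35% × 15% = 4.935%.
Via Rowan: 94% × 10% = 9.4%.
Total: 4.002% + 0.486% + 4.935% + 9.4% = 18.823%.
Rounded: 18.82%.

18.82%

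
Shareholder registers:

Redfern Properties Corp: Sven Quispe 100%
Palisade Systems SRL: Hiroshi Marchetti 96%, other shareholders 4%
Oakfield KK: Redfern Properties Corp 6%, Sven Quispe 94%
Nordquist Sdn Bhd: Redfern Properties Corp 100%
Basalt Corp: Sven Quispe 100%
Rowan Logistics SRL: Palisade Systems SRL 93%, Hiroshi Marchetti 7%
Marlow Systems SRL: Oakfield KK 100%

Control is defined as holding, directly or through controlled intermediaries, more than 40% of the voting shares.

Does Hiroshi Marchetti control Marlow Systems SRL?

Hiroshi holds 96% of Palisade, so Hiroshi controls Palisade.
Palisade and Hiroshi together hold 93% + 7% = 100% of Rowan, so Hiroshi controls Rowan.
Neither Hiroshi nor any entity Hiroshi controls holds any voting interest in Marlow.
So Hiroshi does not control Marlow.

No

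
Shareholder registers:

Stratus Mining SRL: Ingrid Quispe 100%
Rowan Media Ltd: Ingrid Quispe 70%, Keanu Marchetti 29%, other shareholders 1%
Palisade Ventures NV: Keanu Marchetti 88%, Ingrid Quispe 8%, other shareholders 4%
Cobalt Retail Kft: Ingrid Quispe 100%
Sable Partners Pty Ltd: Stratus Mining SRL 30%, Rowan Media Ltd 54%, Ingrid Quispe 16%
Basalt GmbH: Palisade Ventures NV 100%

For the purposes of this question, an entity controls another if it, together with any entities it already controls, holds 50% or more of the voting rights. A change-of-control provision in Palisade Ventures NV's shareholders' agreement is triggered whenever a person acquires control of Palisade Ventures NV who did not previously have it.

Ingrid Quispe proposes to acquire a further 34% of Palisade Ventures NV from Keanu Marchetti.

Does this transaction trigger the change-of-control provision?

The purchase adds only to Ingrid's holdings (Keanu's stake shrinks), so Ingrid is the only person who could newly come to control Palisade.
Ingrid holds 100% of Stratus, so Ingrid controls Stratus.
Ingrid holds 70% of Rowan, so Ingrid controls Rowan.
Ingrid holds 100% of Cobalt, so Ingrid controls Cobalt.
Stratus and Rowan and Ingrid together hold 30% + 54% + 16% = 100% of Sable, so Ingrid controls Sable.
In Palisade, Ingrid's side holds only 8%, not ≥ 50%.
So before the transaction, Ingrid does not control Palisade.
After the purchase, Ingrid's direct stake in Palisade rises to 8% + 34% = 42%, and Keanu's stake falls to 54%.
After the transaction, Ingrid's side holds 42% of Palisade, not ≥ 50%, so Ingrid still does not control Palisade.
No new person acquires control, so the clause is not triggered.

No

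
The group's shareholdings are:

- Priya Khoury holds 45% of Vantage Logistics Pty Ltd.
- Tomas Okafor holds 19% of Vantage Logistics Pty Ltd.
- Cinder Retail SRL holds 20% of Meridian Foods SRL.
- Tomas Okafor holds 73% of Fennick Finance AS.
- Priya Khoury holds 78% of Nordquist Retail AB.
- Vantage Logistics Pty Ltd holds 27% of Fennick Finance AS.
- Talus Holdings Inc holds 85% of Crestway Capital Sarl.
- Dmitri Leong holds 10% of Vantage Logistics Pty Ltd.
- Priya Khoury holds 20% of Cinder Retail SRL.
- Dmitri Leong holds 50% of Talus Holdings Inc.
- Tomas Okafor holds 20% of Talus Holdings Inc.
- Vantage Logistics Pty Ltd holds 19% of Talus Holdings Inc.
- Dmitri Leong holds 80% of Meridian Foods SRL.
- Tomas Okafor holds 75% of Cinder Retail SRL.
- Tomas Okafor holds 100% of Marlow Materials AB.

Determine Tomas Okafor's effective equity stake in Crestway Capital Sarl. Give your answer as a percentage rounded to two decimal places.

20.07%

Tomas reaches Crestway along 2 paths.
Via Vantage → Talus: 19% × 19% × 85% = 3.0685%.
Via Talus: 20% × 85% = 17%.
Total: 3.0685% + 17% = 20.0685%.
Rounded: 20.07%.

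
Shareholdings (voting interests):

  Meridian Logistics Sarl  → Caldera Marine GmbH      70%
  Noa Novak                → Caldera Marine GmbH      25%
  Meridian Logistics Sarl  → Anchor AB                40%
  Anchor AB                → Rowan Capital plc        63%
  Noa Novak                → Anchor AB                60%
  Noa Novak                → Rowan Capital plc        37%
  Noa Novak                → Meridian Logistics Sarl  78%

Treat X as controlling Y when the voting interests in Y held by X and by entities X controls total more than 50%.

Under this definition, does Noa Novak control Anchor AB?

Yes

Noa holds 78% of Meridian, so Noa controls Meridian.
Noa and Meridian together hold 60% + 40% = 100% of Anchor, so Noa controls Anchor.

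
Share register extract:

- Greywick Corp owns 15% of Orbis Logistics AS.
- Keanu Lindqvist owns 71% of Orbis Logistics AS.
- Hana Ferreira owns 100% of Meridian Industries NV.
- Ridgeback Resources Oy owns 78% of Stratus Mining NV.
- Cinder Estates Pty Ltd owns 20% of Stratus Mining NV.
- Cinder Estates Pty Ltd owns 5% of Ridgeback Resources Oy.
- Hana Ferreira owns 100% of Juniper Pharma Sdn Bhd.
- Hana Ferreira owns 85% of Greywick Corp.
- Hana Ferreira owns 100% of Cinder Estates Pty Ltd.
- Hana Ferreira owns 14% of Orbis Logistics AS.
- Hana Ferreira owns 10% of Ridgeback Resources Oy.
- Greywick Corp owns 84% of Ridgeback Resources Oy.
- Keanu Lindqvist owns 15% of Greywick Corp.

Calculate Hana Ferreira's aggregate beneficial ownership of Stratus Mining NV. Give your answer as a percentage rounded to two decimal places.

Hana reaches Stratus along 4 paths.
Via Cinder: 100% × 20% = 20%.
Via Greywick → Ridgeback: 85% × 84% × 78% = 55.692%.
Via Cinder → Ridgeback: 100% × 5% × 78% = 3.9%.
Via Ridgeback: 10% × 78% = 7.8%.
Total: 20% + 55.692% + 3.9% + 7.8% = 87.392%.
Rounded: 87.39%.

87.39%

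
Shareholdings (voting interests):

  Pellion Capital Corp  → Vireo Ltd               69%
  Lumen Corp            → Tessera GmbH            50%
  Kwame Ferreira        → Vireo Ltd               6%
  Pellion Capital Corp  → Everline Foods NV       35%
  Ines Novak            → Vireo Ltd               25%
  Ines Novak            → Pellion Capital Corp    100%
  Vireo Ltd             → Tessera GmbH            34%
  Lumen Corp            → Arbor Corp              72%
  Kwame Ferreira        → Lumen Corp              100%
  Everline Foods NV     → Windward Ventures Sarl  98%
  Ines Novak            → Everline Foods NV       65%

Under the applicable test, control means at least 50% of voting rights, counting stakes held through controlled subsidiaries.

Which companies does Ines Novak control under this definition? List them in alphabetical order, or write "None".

Ines holds 100% of Pellion, so Ines controls Pellion.
Pellion and Ines together hold 35% + 65% = 100% of Everline, so Ines controls Everline.
Pellion and Ines together hold 69% + 25% = 94% of Vireo, so Ines controls Vireo.
Everline holds 98% of Windward, so Ines controls Windward.
No other company's threshold is met.

Everline Foods NV, Pellion Capital Corp, Vireo Ltd, Windward Ventures Sarl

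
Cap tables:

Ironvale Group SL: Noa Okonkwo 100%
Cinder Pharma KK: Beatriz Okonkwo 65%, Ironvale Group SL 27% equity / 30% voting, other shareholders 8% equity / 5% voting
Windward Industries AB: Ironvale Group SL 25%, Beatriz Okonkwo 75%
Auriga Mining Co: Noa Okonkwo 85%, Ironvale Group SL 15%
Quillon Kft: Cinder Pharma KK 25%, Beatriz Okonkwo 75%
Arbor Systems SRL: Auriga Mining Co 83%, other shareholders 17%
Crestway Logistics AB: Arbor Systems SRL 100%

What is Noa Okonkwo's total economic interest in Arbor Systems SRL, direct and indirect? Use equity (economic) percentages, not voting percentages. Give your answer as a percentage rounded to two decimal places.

Noa reaches Arbor along 2 paths.
Via Auriga: 85% × 83% = 70.55%.
Via Ironvale → Auriga: 100% × 15% × 83% = 12.45%.
Total: 70.55% + 12.45% = 83%.
Rounded: 83.00%.

83.00%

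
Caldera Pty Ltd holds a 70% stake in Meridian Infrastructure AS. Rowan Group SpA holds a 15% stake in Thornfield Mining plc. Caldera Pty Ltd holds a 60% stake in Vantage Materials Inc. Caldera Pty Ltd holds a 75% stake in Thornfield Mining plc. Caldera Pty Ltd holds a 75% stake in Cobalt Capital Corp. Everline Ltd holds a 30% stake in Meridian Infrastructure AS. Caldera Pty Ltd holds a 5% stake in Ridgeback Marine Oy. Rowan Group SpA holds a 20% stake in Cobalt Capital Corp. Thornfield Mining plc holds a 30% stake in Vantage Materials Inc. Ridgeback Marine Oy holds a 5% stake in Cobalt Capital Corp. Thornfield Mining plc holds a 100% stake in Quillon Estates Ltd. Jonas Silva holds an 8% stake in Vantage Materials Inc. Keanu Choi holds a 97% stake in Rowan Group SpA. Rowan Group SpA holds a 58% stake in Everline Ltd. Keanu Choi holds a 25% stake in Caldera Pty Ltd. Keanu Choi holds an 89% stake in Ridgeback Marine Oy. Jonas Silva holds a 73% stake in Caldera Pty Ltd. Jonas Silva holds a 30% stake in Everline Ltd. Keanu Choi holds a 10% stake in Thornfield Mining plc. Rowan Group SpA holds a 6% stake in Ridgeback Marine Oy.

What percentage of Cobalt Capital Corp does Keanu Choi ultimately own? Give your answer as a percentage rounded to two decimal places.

Keanu reaches Cobalt along 5 paths.
Via Caldera: 25% × 75% = 18.75%.
Via Rowan: 97% × 20% = 19.4%.
Via Caldera → Ridgeback: 25% × 5% × 5% = 0.0625%.
Via Ridgeback: 89% × 5% = 4.45%.
Via Rowan → Ridgeback: 97% × 6% × 5% = 0.291%.
Total: 18.75% + 19.4% + 0.0625% + 4.45% + 0.291% = 42.9535%.
Rounded: 42.95%.

42.95%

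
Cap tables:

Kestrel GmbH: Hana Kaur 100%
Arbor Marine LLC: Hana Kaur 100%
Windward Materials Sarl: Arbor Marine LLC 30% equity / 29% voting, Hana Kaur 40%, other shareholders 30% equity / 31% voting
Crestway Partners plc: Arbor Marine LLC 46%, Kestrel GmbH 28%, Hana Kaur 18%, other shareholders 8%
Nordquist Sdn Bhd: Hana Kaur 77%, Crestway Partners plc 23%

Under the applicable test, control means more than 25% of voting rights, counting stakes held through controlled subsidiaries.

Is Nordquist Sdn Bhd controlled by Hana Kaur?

Yes

Hana holds 100% of Kestrel, so Hana controls Kestrel.
Hana holds 100% of Arbor, so Hana controls Arbor.
Arbor and Kestrel and Hana together hold 46% + 28% + 18% = 92% of Crestway, so Hana controls Crestway.
Hana and Crestway together hold 77% + 23% = 100% of Nordquist, so Hana controls Nordquist.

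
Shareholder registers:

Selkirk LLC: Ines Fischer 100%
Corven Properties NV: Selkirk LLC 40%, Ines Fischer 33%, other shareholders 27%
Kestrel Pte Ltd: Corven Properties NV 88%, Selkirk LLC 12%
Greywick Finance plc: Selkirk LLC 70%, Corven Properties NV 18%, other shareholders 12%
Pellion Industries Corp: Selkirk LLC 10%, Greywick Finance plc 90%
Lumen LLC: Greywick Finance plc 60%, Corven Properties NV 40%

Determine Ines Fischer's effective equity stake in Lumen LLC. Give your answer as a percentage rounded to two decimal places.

Ines reaches Lumen along 5 paths.
Via Selkirk → Greywick: 100% × 70% × 60% = 42%.
Via Selkirk → Corven → Greywick: 100% × 40% × 18% × 60% = 4.32%.
Via Corven → Greywick: 33% × 18% × 60% = 3.564%.
Via Selkirk → Corven: 100% × 40% × 40% = 16%.
Via Corven: 33% × 40% = 13.2%.
Total: 42% + 4.32% + 3.564% + 16% + 13.2% = 79.084%.
Rounded: 79.08%.

79.08%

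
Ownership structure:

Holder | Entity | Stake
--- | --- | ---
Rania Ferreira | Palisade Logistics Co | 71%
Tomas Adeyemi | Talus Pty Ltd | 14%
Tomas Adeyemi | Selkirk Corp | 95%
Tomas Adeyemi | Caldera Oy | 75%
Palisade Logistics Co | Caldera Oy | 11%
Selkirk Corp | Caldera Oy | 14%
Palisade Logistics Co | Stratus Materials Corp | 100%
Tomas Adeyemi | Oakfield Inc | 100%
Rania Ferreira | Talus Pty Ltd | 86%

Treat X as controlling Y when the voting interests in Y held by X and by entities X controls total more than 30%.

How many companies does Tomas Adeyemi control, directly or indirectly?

Tomas holds 95% of Selkirk, so Tomas controls Selkirk.
Selkirk and Tomas together hold 14% + 75% = 89% of Caldera, so Tomas controls Caldera.
Tomas holds 100% of Oakfield, so Tomas controls Oakfield.
No other company's threshold is met.
Tomas controls 3 companies.

3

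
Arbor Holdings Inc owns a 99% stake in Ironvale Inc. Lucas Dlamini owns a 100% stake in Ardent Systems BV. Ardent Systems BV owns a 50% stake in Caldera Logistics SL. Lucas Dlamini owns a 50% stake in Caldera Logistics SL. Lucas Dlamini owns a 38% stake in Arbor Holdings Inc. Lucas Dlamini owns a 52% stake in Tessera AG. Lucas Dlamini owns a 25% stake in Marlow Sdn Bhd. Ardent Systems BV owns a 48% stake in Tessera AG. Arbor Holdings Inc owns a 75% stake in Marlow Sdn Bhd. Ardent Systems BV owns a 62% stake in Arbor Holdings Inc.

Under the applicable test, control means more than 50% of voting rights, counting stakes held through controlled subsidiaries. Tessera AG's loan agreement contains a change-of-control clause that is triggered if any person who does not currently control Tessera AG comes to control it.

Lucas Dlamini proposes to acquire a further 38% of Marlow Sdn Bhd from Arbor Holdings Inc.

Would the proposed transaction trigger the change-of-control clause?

The purchase adds only to Lucas's holdings (Arbor's stake shrinks), so Lucas is the only person who could newly come to control Tessera.
Lucas holds 100% of Ardent, so Lucas controls Ardent.
Ardent and Lucas together hold 48% + 52% = 100% of Tessera, so Lucas controls Tessera.
So Lucas already controls Tessera before the transaction.
After the purchase, Lucas's direct stake in Marlow rises to 25% + 38% = 63%, and Arbor's stake falls to 37%.
Lucas controlled Tessera already, so this is not a new person acquiring control; every other person's position is unchanged or reduced.
No new person acquires control, so the clause is not triggered.

No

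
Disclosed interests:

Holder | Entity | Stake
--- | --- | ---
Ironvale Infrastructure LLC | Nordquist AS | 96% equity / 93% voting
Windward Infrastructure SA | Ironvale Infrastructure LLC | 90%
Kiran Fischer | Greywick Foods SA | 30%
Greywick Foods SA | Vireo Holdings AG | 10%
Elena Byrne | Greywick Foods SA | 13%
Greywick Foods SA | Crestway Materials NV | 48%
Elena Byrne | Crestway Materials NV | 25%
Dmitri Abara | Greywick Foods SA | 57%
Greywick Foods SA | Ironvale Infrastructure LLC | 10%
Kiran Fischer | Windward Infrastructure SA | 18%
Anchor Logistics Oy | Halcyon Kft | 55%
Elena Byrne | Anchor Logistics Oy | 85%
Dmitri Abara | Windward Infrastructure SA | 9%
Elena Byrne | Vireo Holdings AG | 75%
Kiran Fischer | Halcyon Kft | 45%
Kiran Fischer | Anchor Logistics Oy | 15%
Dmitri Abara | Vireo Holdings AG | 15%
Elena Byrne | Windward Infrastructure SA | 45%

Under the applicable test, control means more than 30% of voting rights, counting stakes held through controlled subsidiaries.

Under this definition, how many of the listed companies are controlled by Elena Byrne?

6

Elena holds 45% of Windward, so Elena controls Windward.
Elena holds 75% of Vireo, so Elena controls Vireo.
Elena holds 85% of Anchor, so Elena controls Anchor.
Windward holds 90% of Ironvale, so Elena controls Ironvale.
Anchor holds 55% of Halcyon, so Elena controls Halcyon.
Ironvale holds 93% of Nordquist, so Elena controls Nordquist.
No other company's threshold is met.
Elena controls 6 companies.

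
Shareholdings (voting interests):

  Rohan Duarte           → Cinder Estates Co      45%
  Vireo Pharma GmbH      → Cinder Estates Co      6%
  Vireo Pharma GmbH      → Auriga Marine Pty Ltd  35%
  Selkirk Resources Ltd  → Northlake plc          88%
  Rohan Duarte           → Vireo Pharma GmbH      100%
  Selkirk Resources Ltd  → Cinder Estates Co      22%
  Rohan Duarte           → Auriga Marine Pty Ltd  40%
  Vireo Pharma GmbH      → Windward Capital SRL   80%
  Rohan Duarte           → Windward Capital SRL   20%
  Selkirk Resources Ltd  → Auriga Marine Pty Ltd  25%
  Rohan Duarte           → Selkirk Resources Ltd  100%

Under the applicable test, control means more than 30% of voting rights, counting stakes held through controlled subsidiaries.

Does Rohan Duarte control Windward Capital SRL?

Yes

Rohan holds 100% of Vireo, so Rohan controls Vireo.
Rohan and Vireo together hold 20% + 80% = 100% of Windward, so Rohan controls Windward.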